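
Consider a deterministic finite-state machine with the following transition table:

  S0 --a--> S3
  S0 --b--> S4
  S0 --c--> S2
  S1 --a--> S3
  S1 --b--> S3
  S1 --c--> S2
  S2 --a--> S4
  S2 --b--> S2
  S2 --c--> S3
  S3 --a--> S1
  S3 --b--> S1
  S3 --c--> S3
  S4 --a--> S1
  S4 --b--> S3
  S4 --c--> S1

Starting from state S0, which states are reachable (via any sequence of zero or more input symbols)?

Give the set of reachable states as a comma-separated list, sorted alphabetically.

BFS from S0:
  visit S0: S0--a-->S3 (new), S0--b-->S4 (new), S0--c-->S2 (new)
  visit S3: S3--a-->S1 (new), S3--b-->S1 (seen), S3--c-->S3 (seen)
  visit S4: S4--a-->S1 (seen), S4--b-->S3 (seen), S4--c-->S1 (seen)
  visit S2: S2--a-->S4 (seen), S2--b-->S2 (seen), S2--c-->S3 (seen)
  visit S1: S1--a-->S3 (seen), S1--b-->S3 (seen), S1--c-->S2 (seen)

Answer: S0, S1, S2, S3, S4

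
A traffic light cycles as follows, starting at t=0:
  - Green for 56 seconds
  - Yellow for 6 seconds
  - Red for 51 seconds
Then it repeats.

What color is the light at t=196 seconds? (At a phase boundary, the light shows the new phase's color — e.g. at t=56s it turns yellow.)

Answer: red

Derivation:
Cycle length = 56 + 6 + 51 = 113s
t = 196, phase_t = 196 mod 113 = 83
83 >= 62 → RED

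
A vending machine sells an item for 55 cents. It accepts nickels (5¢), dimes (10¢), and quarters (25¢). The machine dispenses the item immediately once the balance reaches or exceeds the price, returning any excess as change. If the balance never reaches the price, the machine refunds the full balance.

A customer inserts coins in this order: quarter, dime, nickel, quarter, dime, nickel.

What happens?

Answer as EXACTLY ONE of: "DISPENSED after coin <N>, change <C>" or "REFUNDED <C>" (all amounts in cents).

Price: 55¢
Coin 1 (quarter, 25¢): balance = 25¢
Coin 2 (dime, 10¢): balance = 35¢
Coin 3 (nickel, 5¢): balance = 40¢
Coin 4 (quarter, 25¢): balance = 65¢
  → balance >= price → DISPENSE, change = 65 - 55 = 10¢

Answer: DISPENSED after coin 4, change 10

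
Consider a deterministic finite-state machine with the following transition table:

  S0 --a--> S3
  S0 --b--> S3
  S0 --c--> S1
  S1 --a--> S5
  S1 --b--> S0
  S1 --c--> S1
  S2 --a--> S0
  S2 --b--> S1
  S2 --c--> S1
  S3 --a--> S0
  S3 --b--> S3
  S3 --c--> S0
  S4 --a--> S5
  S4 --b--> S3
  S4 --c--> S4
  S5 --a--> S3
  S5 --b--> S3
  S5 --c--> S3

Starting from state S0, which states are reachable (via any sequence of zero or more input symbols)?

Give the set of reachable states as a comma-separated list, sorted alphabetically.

BFS from S0:
  visit S0: S0--a-->S3 (new), S0--b-->S3 (seen), S0--c-->S1 (new)
  visit S3: S3--a-->S0 (seen), S3--b-->S3 (seen), S3--c-->S0 (seen)
  visit S1: S1--a-->S5 (new), S1--b-->S0 (seen), S1--c-->S1 (seen)
  visit S5: S5--a-->S3 (seen), S5--b-->S3 (seen), S5--c-->S3 (seen)

Answer: S0, S1, S3, S5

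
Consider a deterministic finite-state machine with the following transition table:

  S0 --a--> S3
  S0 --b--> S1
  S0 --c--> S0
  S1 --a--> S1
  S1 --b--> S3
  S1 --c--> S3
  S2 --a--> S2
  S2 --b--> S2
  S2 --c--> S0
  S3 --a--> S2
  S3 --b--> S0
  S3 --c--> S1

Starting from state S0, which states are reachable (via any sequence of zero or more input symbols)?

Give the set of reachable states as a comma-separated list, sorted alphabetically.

BFS from S0:
  visit S0: S0--a-->S3 (new), S0--b-->S1 (new), S0--c-->S0 (seen)
  visit S3: S3--a-->S2 (new), S3--b-->S0 (seen), S3--c-->S1 (seen)
  visit S1: S1--a-->S1 (seen), S1--b-->S3 (seen), S1--c-->S3 (seen)
  visit S2: S2--a-->S2 (seen), S2--b-->S2 (seen), S2--c-->S0 (seen)

Answer: S0, S1, S2, S3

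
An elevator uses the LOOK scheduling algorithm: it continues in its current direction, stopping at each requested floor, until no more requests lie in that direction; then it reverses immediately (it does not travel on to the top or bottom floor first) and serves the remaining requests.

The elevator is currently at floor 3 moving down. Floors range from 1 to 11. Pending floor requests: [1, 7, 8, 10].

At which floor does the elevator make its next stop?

Answer: 1

Derivation:
Current floor: 3, direction: down
Requests above: [7, 8, 10]
Requests below: [1]
Moving down and requests lie below → nearest below is max([1]) = 1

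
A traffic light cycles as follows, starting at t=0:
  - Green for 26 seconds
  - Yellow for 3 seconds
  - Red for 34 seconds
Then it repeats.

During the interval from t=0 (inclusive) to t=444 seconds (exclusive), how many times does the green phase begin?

Cycle = 26+3+34 = 63s
green phase starts at t = k*63 + 0 for k=0,1,2,...
Need k*63+0 < 444 → k < 7.048
k ∈ {0, ..., 7} → 8 starts

Answer: 8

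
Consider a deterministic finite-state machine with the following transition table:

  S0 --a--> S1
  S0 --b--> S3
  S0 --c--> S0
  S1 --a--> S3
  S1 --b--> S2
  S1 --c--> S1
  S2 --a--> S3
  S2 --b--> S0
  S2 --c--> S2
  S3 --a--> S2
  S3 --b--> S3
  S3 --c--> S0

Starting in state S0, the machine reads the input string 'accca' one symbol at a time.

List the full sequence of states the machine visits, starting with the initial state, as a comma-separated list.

Start: S0
  read 'a': S0 --a--> S1
  read 'c': S1 --c--> S1
  read 'c': S1 --c--> S1
  read 'c': S1 --c--> S1
  read 'a': S1 --a--> S3

Answer: S0, S1, S1, S1, S1, S3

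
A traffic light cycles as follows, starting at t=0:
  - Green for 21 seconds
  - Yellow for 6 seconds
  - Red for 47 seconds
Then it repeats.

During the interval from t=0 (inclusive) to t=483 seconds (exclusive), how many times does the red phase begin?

Answer: 7

Derivation:
Cycle = 21+6+47 = 74s
red phase starts at t = k*74 + 27 for k=0,1,2,...
Need k*74+27 < 483 → k < 6.162
k ∈ {0, ..., 6} → 7 starts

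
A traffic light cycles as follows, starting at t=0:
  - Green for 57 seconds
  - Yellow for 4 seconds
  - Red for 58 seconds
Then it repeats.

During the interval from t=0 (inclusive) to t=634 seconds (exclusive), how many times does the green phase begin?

Answer: 6

Derivation:
Cycle = 57+4+58 = 119s
green phase starts at t = k*119 + 0 for k=0,1,2,...
Need k*119+0 < 634 → k < 5.328
k ∈ {0, ..., 5} → 6 starts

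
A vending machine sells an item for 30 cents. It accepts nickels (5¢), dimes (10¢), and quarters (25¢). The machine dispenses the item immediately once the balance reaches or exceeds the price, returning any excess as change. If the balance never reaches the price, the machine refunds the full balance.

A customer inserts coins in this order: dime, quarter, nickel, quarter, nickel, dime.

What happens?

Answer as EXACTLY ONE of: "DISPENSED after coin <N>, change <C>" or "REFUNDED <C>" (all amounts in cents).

Answer: DISPENSED after coin 2, change 5

Derivation:
Price: 30¢
Coin 1 (dime, 10¢): balance = 10¢
Coin 2 (quarter, 25¢): balance = 35¢
  → balance >= price → DISPENSE, change = 35 - 30 = 5¢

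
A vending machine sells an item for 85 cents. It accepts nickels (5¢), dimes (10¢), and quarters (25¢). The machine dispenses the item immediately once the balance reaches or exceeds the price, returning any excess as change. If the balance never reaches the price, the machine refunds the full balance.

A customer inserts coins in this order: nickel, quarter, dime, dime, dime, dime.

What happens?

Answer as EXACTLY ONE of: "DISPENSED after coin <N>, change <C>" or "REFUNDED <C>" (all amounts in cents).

Price: 85¢
Coin 1 (nickel, 5¢): balance = 5¢
Coin 2 (quarter, 25¢): balance = 30¢
Coin 3 (dime, 10¢): balance = 40¢
Coin 4 (dime, 10¢): balance = 50¢
Coin 5 (dime, 10¢): balance = 60¢
Coin 6 (dime, 10¢): balance = 70¢
All coins inserted, balance 70¢ < price 85¢ → REFUND 70¢

Answer: REFUNDED 70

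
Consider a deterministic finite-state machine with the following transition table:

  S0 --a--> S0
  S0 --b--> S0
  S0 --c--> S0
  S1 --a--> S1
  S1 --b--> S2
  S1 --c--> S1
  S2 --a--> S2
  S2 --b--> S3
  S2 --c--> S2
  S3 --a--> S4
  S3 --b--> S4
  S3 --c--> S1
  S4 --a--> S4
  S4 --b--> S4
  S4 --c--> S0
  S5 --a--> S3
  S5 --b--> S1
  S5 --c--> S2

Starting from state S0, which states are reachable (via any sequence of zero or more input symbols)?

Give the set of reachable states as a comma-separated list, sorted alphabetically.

BFS from S0:
  visit S0: S0--a-->S0 (seen), S0--b-->S0 (seen), S0--c-->S0 (seen)

Answer: S0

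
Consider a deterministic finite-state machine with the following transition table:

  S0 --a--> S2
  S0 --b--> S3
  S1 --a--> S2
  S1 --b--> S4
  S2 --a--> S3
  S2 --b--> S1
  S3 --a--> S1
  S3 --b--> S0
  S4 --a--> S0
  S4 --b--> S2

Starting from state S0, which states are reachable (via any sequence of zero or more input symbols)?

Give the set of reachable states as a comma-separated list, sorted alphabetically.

BFS from S0:
  visit S0: S0--a-->S2 (new), S0--b-->S3 (new)
  visit S2: S2--a-->S3 (seen), S2--b-->S1 (new)
  visit S3: S3--a-->S1 (seen), S3--b-->S0 (seen)
  visit S1: S1--a-->S2 (seen), S1--b-->S4 (new)
  visit S4: S4--a-->S0 (seen), S4--b-->S2 (seen)

Answer: S0, S1, S2, S3, S4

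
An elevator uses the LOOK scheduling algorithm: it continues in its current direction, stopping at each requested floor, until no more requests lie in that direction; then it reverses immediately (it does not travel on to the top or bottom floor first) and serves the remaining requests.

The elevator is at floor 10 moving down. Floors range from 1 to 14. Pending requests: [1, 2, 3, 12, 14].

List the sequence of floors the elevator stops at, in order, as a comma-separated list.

Current: 10, moving DOWN
Serve below first (descending): [3, 2, 1]
Then reverse, serve above (ascending): [12, 14]

Answer: 3, 2, 1, 12, 14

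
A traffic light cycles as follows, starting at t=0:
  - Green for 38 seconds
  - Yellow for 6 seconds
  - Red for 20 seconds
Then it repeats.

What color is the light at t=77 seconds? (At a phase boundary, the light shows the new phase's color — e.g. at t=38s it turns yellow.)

Cycle length = 38 + 6 + 20 = 64s
t = 77, phase_t = 77 mod 64 = 13
13 < 38 (green end) → GREEN

Answer: green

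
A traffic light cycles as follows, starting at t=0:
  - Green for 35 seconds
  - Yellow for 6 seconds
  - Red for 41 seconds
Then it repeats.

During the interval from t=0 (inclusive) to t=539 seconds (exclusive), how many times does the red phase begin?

Answer: 7

Derivation:
Cycle = 35+6+41 = 82s
red phase starts at t = k*82 + 41 for k=0,1,2,...
Need k*82+41 < 539 → k < 6.073
k ∈ {0, ..., 6} → 7 starts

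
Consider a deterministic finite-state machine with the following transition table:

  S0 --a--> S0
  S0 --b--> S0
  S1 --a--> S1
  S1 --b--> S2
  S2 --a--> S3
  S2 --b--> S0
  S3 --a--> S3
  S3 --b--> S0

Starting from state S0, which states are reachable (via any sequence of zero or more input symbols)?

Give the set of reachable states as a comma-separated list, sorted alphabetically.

BFS from S0:
  visit S0: S0--a-->S0 (seen), S0--b-->S0 (seen)

Answer: S0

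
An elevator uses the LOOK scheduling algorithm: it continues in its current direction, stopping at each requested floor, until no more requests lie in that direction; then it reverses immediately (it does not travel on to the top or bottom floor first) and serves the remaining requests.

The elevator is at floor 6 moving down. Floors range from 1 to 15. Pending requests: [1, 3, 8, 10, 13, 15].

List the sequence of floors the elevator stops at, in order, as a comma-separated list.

Answer: 3, 1, 8, 10, 13, 15

Derivation:
Current: 6, moving DOWN
Serve below first (descending): [3, 1]
Then reverse, serve above (ascending): [8, 10, 13, 15]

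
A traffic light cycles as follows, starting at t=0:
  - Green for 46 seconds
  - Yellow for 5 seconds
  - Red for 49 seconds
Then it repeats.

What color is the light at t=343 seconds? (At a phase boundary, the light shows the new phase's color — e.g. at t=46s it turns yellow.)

Cycle length = 46 + 5 + 49 = 100s
t = 343, phase_t = 343 mod 100 = 43
43 < 46 (green end) → GREEN

Answer: green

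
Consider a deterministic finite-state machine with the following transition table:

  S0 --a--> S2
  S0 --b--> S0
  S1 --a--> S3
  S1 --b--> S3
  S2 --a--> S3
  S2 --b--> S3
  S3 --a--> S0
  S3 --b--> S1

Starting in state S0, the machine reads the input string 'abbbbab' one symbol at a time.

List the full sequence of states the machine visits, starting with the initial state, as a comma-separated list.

Answer: S0, S2, S3, S1, S3, S1, S3, S1

Derivation:
Start: S0
  read 'a': S0 --a--> S2
  read 'b': S2 --b--> S3
  read 'b': S3 --b--> S1
  read 'b': S1 --b--> S3
  read 'b': S3 --b--> S1
  read 'a': S1 --a--> S3
  read 'b': S3 --b--> S1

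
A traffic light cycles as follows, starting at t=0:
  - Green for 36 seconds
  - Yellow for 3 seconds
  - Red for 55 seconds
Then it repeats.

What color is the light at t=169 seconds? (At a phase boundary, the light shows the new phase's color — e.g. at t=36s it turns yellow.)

Cycle length = 36 + 3 + 55 = 94s
t = 169, phase_t = 169 mod 94 = 75
75 >= 39 → RED

Answer: red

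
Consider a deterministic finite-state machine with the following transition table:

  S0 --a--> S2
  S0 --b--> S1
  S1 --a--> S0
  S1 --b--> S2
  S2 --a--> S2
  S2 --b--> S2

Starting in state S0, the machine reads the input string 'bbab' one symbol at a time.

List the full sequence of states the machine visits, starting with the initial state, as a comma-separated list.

Start: S0
  read 'b': S0 --b--> S1
  read 'b': S1 --b--> S2
  read 'a': S2 --a--> S2
  read 'b': S2 --b--> S2

Answer: S0, S1, S2, S2, S2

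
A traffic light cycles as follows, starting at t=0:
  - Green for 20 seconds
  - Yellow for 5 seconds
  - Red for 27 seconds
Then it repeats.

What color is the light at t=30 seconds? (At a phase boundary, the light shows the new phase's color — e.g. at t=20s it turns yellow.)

Cycle length = 20 + 5 + 27 = 52s
t = 30, phase_t = 30 mod 52 = 30
30 >= 25 → RED

Answer: red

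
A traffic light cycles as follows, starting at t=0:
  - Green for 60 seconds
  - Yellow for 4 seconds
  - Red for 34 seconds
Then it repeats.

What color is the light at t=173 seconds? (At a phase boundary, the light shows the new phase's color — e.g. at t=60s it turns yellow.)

Answer: red

Derivation:
Cycle length = 60 + 4 + 34 = 98s
t = 173, phase_t = 173 mod 98 = 75
75 >= 64 → RED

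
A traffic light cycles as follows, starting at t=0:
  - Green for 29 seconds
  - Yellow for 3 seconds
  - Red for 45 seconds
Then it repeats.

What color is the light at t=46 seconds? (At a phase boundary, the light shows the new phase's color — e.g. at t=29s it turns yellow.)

Answer: red

Derivation:
Cycle length = 29 + 3 + 45 = 77s
t = 46, phase_t = 46 mod 77 = 46
46 >= 32 → RED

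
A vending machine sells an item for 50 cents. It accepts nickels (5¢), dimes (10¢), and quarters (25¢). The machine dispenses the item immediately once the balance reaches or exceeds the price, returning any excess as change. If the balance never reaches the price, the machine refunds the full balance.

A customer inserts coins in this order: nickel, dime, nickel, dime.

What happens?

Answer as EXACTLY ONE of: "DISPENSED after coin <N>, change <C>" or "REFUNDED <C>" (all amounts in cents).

Price: 50¢
Coin 1 (nickel, 5¢): balance = 5¢
Coin 2 (dime, 10¢): balance = 15¢
Coin 3 (nickel, 5¢): balance = 20¢
Coin 4 (dime, 10¢): balance = 30¢
All coins inserted, balance 30¢ < price 50¢ → REFUND 30¢

Answer: REFUNDED 30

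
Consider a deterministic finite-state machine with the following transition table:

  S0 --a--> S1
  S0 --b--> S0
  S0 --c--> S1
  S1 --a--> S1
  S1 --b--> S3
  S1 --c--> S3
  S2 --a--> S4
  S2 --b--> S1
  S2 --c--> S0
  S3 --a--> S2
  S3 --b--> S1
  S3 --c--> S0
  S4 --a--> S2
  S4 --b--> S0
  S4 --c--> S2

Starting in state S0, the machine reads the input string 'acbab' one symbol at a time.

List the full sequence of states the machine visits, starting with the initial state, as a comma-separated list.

Start: S0
  read 'a': S0 --a--> S1
  read 'c': S1 --c--> S3
  read 'b': S3 --b--> S1
  read 'a': S1 --a--> S1
  read 'b': S1 --b--> S3

Answer: S0, S1, S3, S1, S1, S3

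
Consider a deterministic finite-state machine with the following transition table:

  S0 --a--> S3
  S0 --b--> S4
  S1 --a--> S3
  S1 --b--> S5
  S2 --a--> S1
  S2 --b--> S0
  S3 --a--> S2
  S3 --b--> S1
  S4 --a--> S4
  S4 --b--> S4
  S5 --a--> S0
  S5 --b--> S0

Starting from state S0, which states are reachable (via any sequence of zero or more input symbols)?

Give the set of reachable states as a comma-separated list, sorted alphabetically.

BFS from S0:
  visit S0: S0--a-->S3 (new), S0--b-->S4 (new)
  visit S3: S3--a-->S2 (new), S3--b-->S1 (new)
  visit S4: S4--a-->S4 (seen), S4--b-->S4 (seen)
  visit S2: S2--a-->S1 (seen), S2--b-->S0 (seen)
  visit S1: S1--a-->S3 (seen), S1--b-->S5 (new)
  visit S5: S5--a-->S0 (seen), S5--b-->S0 (seen)

Answer: S0, S1, S2, S3, S4, S5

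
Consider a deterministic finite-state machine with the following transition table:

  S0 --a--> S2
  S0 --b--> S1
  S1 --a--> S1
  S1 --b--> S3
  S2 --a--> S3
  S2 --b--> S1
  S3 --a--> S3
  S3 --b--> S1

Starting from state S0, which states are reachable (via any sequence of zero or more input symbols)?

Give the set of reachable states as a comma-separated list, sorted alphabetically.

Answer: S0, S1, S2, S3

Derivation:
BFS from S0:
  visit S0: S0--a-->S2 (new), S0--b-->S1 (new)
  visit S2: S2--a-->S3 (new), S2--b-->S1 (seen)
  visit S1: S1--a-->S1 (seen), S1--b-->S3 (seen)
  visit S3: S3--a-->S3 (seen), S3--b-->S1 (seen)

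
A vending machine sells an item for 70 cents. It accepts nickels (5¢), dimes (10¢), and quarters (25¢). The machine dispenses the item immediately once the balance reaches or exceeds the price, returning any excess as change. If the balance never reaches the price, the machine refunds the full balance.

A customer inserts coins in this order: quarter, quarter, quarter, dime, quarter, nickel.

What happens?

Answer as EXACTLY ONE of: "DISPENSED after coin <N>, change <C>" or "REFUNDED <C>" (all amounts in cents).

Answer: DISPENSED after coin 3, change 5

Derivation:
Price: 70¢
Coin 1 (quarter, 25¢): balance = 25¢
Coin 2 (quarter, 25¢): balance = 50¢
Coin 3 (quarter, 25¢): balance = 75¢
  → balance >= price → DISPENSE, change = 75 - 70 = 5¢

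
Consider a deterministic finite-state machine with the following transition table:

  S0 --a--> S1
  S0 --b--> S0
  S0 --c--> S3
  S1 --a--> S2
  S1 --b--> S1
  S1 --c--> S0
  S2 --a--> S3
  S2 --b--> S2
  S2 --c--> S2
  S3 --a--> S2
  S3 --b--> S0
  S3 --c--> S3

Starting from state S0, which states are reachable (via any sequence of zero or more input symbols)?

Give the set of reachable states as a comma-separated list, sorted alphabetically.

BFS from S0:
  visit S0: S0--a-->S1 (new), S0--b-->S0 (seen), S0--c-->S3 (new)
  visit S1: S1--a-->S2 (new), S1--b-->S1 (seen), S1--c-->S0 (seen)
  visit S3: S3--a-->S2 (seen), S3--b-->S0 (seen), S3--c-->S3 (seen)
  visit S2: S2--a-->S3 (seen), S2--b-->S2 (seen), S2--c-->S2 (seen)

Answer: S0, S1, S2, S3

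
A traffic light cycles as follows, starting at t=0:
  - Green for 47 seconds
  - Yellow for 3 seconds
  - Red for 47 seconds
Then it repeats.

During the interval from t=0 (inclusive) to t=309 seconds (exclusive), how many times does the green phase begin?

Cycle = 47+3+47 = 97s
green phase starts at t = k*97 + 0 for k=0,1,2,...
Need k*97+0 < 309 → k < 3.186
k ∈ {0, ..., 3} → 4 starts

Answer: 4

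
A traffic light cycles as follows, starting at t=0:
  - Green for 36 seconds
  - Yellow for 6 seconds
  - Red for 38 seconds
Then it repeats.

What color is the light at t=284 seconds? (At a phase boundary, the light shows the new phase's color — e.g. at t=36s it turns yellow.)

Answer: red

Derivation:
Cycle length = 36 + 6 + 38 = 80s
t = 284, phase_t = 284 mod 80 = 44
44 >= 42 → RED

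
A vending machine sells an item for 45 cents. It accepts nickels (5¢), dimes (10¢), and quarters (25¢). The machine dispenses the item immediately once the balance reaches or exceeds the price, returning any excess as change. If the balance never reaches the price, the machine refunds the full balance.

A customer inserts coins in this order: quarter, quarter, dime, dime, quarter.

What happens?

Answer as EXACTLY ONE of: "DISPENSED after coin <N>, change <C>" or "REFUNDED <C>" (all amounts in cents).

Price: 45¢
Coin 1 (quarter, 25¢): balance = 25¢
Coin 2 (quarter, 25¢): balance = 50¢
  → balance >= price → DISPENSE, change = 50 - 45 = 5¢

Answer: DISPENSED after coin 2, change 5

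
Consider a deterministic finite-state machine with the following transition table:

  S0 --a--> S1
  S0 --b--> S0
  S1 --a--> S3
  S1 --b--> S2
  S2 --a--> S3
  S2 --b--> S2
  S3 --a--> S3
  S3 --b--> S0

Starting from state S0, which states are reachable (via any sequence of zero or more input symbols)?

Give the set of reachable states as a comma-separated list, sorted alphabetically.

Answer: S0, S1, S2, S3

Derivation:
BFS from S0:
  visit S0: S0--a-->S1 (new), S0--b-->S0 (seen)
  visit S1: S1--a-->S3 (new), S1--b-->S2 (new)
  visit S3: S3--a-->S3 (seen), S3--b-->S0 (seen)
  visit S2: S2--a-->S3 (seen), S2--b-->S2 (seen)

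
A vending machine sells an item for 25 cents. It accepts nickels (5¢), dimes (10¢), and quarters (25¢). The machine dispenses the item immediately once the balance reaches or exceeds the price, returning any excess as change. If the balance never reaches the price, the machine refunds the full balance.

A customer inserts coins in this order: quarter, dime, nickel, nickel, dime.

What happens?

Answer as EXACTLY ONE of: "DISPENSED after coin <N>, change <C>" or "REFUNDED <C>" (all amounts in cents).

Price: 25¢
Coin 1 (quarter, 25¢): balance = 25¢
  → balance >= price → DISPENSE, change = 25 - 25 = 0¢

Answer: DISPENSED after coin 1, change 0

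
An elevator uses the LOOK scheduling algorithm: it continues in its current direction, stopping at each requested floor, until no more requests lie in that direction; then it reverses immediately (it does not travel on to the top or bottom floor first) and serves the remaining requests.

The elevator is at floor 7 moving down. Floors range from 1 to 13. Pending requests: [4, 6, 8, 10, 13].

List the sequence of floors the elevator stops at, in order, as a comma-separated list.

Current: 7, moving DOWN
Serve below first (descending): [6, 4]
Then reverse, serve above (ascending): [8, 10, 13]

Answer: 6, 4, 8, 10, 13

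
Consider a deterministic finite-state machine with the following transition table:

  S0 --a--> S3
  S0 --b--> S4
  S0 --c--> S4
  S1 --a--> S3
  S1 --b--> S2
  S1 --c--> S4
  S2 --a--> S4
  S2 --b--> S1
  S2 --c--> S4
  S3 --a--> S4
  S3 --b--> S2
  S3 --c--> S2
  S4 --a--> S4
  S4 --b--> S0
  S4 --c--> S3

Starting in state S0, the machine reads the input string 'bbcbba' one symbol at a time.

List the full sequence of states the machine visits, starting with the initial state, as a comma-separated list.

Start: S0
  read 'b': S0 --b--> S4
  read 'b': S4 --b--> S0
  read 'c': S0 --c--> S4
  read 'b': S4 --b--> S0
  read 'b': S0 --b--> S4
  read 'a': S4 --a--> S4

Answer: S0, S4, S0, S4, S0, S4, S4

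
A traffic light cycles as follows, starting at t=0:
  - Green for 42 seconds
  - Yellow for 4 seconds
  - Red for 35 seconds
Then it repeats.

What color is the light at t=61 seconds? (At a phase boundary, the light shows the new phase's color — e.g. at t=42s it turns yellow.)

Answer: red

Derivation:
Cycle length = 42 + 4 + 35 = 81s
t = 61, phase_t = 61 mod 81 = 61
61 >= 46 → RED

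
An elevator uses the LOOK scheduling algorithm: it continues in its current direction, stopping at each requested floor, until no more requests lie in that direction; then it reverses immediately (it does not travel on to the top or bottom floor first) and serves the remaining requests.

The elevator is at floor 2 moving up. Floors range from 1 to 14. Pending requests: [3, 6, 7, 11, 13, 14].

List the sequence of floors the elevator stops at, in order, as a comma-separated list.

Current: 2, moving UP
Serve above first (ascending): [3, 6, 7, 11, 13, 14]
Then reverse, serve below (descending): []

Answer: 3, 6, 7, 11, 13, 14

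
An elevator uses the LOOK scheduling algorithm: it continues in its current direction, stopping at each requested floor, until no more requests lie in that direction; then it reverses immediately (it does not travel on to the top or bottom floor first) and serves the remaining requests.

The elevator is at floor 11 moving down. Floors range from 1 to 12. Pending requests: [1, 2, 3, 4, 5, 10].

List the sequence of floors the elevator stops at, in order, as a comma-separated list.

Current: 11, moving DOWN
Serve below first (descending): [10, 5, 4, 3, 2, 1]
Then reverse, serve above (ascending): []

Answer: 10, 5, 4, 3, 2, 1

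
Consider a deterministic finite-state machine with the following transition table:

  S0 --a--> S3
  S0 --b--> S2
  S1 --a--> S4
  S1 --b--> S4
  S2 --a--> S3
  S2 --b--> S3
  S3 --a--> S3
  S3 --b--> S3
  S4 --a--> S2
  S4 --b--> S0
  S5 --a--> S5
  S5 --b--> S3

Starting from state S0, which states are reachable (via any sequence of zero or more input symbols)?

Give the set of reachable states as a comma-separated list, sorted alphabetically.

Answer: S0, S2, S3

Derivation:
BFS from S0:
  visit S0: S0--a-->S3 (new), S0--b-->S2 (new)
  visit S3: S3--a-->S3 (seen), S3--b-->S3 (seen)
  visit S2: S2--a-->S3 (seen), S2--b-->S3 (seen)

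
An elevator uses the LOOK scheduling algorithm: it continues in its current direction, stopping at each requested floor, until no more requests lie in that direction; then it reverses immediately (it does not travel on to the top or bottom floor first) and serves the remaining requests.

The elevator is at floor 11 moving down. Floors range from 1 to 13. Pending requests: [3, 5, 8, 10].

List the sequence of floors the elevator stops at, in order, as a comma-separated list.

Answer: 10, 8, 5, 3

Derivation:
Current: 11, moving DOWN
Serve below first (descending): [10, 8, 5, 3]
Then reverse, serve above (ascending): []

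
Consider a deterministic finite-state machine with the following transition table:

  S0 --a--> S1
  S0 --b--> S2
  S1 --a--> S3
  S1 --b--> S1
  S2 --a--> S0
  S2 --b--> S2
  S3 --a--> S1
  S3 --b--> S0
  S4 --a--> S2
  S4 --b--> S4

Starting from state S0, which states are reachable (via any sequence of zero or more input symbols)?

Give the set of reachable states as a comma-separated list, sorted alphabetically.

Answer: S0, S1, S2, S3

Derivation:
BFS from S0:
  visit S0: S0--a-->S1 (new), S0--b-->S2 (new)
  visit S1: S1--a-->S3 (new), S1--b-->S1 (seen)
  visit S2: S2--a-->S0 (seen), S2--b-->S2 (seen)
  visit S3: S3--a-->S1 (seen), S3--b-->S0 (seen)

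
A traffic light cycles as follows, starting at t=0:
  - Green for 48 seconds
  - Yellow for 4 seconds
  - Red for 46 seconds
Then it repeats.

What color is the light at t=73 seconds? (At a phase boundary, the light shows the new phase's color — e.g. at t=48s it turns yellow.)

Cycle length = 48 + 4 + 46 = 98s
t = 73, phase_t = 73 mod 98 = 73
73 >= 52 → RED

Answer: red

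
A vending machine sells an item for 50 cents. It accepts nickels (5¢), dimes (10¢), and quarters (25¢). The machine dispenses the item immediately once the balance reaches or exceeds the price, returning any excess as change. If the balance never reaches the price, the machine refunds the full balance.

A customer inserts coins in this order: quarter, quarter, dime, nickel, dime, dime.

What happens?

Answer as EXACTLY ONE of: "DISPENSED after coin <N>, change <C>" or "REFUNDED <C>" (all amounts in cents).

Price: 50¢
Coin 1 (quarter, 25¢): balance = 25¢
Coin 2 (quarter, 25¢): balance = 50¢
  → balance >= price → DISPENSE, change = 50 - 50 = 0¢

Answer: DISPENSED after coin 2, change 0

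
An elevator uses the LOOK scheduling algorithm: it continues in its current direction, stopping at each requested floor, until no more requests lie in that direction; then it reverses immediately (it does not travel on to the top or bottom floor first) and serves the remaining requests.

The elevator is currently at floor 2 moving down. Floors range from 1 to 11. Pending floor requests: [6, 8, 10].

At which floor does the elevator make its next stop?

Answer: 6

Derivation:
Current floor: 2, direction: down
Requests above: [6, 8, 10]
Requests below: []
Moving down but no requests below → reverse; nearest above is min([6, 8, 10]) = 6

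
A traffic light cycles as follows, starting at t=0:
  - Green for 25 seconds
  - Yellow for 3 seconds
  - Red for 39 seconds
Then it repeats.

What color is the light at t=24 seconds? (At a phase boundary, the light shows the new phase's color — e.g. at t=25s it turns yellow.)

Answer: green

Derivation:
Cycle length = 25 + 3 + 39 = 67s
t = 24, phase_t = 24 mod 67 = 24
24 < 25 (green end) → GREEN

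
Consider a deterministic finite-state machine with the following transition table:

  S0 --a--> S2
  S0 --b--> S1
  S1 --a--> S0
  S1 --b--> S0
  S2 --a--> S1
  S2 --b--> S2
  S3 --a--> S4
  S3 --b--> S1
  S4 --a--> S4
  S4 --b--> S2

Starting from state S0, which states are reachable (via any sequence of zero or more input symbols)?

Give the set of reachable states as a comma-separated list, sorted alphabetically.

BFS from S0:
  visit S0: S0--a-->S2 (new), S0--b-->S1 (new)
  visit S2: S2--a-->S1 (seen), S2--b-->S2 (seen)
  visit S1: S1--a-->S0 (seen), S1--b-->S0 (seen)

Answer: S0, S1, S2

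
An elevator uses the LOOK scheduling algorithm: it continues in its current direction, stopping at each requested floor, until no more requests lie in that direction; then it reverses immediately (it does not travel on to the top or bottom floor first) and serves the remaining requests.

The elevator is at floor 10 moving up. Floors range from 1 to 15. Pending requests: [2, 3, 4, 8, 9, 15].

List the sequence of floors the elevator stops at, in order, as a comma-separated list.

Answer: 15, 9, 8, 4, 3, 2

Derivation:
Current: 10, moving UP
Serve above first (ascending): [15]
Then reverse, serve below (descending): [9, 8, 4, 3, 2]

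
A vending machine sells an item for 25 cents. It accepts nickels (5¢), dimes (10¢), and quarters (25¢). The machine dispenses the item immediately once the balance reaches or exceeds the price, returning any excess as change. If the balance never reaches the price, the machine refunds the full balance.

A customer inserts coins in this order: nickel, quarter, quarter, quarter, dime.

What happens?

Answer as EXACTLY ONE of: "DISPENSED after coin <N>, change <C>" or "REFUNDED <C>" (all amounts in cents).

Price: 25¢
Coin 1 (nickel, 5¢): balance = 5¢
Coin 2 (quarter, 25¢): balance = 30¢
  → balance >= price → DISPENSE, change = 30 - 25 = 5¢

Answer: DISPENSED after coin 2, change 5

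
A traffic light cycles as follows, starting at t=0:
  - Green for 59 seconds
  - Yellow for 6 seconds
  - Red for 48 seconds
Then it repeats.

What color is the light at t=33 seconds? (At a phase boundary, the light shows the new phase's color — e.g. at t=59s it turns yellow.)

Cycle length = 59 + 6 + 48 = 113s
t = 33, phase_t = 33 mod 113 = 33
33 < 59 (green end) → GREEN

Answer: green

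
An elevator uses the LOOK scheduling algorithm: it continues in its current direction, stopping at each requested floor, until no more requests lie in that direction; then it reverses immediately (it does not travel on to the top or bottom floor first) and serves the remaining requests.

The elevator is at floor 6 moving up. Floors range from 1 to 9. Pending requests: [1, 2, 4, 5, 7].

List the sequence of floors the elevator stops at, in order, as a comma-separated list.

Answer: 7, 5, 4, 2, 1

Derivation:
Current: 6, moving UP
Serve above first (ascending): [7]
Then reverse, serve below (descending): [5, 4, 2, 1]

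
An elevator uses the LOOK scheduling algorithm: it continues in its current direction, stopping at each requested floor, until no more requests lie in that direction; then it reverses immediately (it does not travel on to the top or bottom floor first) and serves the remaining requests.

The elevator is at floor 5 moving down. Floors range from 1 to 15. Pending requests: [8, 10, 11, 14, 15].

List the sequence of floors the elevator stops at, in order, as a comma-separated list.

Current: 5, moving DOWN
Serve below first (descending): []
Then reverse, serve above (ascending): [8, 10, 11, 14, 15]

Answer: 8, 10, 11, 14, 15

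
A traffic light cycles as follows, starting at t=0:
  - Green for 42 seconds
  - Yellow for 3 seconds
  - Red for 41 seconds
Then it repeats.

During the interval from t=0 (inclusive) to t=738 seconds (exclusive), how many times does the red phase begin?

Cycle = 42+3+41 = 86s
red phase starts at t = k*86 + 45 for k=0,1,2,...
Need k*86+45 < 738 → k < 8.058
k ∈ {0, ..., 8} → 9 starts

Answer: 9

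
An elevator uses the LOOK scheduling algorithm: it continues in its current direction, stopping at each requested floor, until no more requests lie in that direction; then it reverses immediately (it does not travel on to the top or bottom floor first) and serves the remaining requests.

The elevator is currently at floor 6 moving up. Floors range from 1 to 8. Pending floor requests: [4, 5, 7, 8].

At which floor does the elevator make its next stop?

Current floor: 6, direction: up
Requests above: [7, 8]
Requests below: [4, 5]
Moving up and requests lie above → nearest above is min([7, 8]) = 7

Answer: 7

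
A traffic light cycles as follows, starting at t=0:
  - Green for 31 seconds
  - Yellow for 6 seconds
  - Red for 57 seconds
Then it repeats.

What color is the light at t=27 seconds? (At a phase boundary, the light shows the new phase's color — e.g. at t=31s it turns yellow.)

Answer: green

Derivation:
Cycle length = 31 + 6 + 57 = 94s
t = 27, phase_t = 27 mod 94 = 27
27 < 31 (green end) → GREEN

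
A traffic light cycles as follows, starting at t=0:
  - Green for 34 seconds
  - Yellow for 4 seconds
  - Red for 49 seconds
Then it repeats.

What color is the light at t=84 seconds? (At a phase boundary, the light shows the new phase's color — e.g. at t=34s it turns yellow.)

Cycle length = 34 + 4 + 49 = 87s
t = 84, phase_t = 84 mod 87 = 84
84 >= 38 → RED

Answer: red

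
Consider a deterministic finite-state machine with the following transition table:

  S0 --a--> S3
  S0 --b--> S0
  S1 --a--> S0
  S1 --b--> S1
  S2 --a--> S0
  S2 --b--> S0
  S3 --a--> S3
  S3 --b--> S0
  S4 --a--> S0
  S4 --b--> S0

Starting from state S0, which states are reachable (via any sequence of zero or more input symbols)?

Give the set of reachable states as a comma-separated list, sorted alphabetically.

BFS from S0:
  visit S0: S0--a-->S3 (new), S0--b-->S0 (seen)
  visit S3: S3--a-->S3 (seen), S3--b-->S0 (seen)

Answer: S0, S3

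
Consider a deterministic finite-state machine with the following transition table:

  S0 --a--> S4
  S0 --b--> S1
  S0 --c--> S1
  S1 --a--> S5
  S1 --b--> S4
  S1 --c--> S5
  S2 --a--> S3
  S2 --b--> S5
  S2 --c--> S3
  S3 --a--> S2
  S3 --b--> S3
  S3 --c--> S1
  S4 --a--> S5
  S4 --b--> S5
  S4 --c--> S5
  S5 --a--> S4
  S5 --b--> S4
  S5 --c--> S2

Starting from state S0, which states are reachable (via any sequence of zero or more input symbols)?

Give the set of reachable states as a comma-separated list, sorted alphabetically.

Answer: S0, S1, S2, S3, S4, S5

Derivation:
BFS from S0:
  visit S0: S0--a-->S4 (new), S0--b-->S1 (new), S0--c-->S1 (seen)
  visit S4: S4--a-->S5 (new), S4--b-->S5 (seen), S4--c-->S5 (seen)
  visit S1: S1--a-->S5 (seen), S1--b-->S4 (seen), S1--c-->S5 (seen)
  visit S5: S5--a-->S4 (seen), S5--b-->S4 (seen), S5--c-->S2 (new)
  visit S2: S2--a-->S3 (new), S2--b-->S5 (seen), S2--c-->S3 (seen)
  visit S3: S3--a-->S2 (seen), S3--b-->S3 (seen), S3--c-->S1 (seen)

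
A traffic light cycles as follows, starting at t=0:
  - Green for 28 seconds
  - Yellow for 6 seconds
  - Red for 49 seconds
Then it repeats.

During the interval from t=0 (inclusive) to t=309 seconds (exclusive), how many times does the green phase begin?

Answer: 4

Derivation:
Cycle = 28+6+49 = 83s
green phase starts at t = k*83 + 0 for k=0,1,2,...
Need k*83+0 < 309 → k < 3.723
k ∈ {0, ..., 3} → 4 starts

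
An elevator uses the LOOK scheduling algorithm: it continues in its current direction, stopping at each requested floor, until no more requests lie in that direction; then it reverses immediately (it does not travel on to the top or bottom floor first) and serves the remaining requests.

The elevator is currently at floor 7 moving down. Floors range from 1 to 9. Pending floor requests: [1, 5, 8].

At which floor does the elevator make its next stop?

Current floor: 7, direction: down
Requests above: [8]
Requests below: [1, 5]
Moving down and requests lie below → nearest below is max([1, 5]) = 5

Answer: 5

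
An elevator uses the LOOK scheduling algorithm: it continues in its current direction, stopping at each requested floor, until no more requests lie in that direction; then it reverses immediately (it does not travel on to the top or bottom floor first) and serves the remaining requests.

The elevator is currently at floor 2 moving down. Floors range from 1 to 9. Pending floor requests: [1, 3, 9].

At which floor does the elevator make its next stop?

Current floor: 2, direction: down
Requests above: [3, 9]
Requests below: [1]
Moving down and requests lie below → nearest below is max([1]) = 1

Answer: 1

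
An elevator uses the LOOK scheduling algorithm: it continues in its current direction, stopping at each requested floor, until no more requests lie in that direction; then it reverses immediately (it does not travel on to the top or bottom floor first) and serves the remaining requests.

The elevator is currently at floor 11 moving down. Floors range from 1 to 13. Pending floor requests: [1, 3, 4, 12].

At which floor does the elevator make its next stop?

Answer: 4

Derivation:
Current floor: 11, direction: down
Requests above: [12]
Requests below: [1, 3, 4]
Moving down and requests lie below → nearest below is max([1, 3, 4]) = 4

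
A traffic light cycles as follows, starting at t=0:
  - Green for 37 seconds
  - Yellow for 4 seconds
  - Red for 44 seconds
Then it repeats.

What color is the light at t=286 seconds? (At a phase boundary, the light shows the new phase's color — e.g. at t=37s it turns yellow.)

Answer: green

Derivation:
Cycle length = 37 + 4 + 44 = 85s
t = 286, phase_t = 286 mod 85 = 31
31 < 37 (green end) → GREEN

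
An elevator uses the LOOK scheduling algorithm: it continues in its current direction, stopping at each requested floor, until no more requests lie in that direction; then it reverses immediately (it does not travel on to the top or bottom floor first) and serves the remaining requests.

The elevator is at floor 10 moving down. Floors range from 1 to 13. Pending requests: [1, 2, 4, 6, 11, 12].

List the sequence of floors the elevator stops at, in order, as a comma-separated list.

Answer: 6, 4, 2, 1, 11, 12

Derivation:
Current: 10, moving DOWN
Serve below first (descending): [6, 4, 2, 1]
Then reverse, serve above (ascending): [11, 12]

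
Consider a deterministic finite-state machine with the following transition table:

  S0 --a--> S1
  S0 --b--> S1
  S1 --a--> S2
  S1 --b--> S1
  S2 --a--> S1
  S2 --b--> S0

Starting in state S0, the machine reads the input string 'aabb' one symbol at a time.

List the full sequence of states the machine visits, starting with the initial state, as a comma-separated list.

Answer: S0, S1, S2, S0, S1

Derivation:
Start: S0
  read 'a': S0 --a--> S1
  read 'a': S1 --a--> S2
  read 'b': S2 --b--> S0
  read 'b': S0 --b--> S1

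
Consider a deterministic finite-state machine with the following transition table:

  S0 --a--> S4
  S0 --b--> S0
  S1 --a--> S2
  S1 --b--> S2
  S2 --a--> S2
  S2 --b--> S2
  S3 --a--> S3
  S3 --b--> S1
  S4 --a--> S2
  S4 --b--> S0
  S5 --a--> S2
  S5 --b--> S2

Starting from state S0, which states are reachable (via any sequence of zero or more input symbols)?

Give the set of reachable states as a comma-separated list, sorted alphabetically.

BFS from S0:
  visit S0: S0--a-->S4 (new), S0--b-->S0 (seen)
  visit S4: S4--a-->S2 (new), S4--b-->S0 (seen)
  visit S2: S2--a-->S2 (seen), S2--b-->S2 (seen)

Answer: S0, S2, S4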